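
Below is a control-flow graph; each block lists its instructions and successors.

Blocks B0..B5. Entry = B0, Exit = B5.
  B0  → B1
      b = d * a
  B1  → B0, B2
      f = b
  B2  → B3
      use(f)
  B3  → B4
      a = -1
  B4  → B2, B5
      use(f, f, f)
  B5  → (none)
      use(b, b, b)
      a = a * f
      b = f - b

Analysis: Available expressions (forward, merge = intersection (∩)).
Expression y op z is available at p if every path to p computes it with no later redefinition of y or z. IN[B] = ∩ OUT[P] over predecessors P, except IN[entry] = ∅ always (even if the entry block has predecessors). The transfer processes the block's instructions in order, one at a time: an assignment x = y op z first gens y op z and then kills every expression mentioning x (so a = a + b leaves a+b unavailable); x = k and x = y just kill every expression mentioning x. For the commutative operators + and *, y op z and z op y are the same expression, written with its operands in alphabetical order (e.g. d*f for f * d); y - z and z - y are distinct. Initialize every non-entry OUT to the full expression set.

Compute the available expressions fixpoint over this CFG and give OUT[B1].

Answer: {a*d}

Trace:
Converged values:
  B0:   IN={}   OUT={a*d}
  B1:   IN={a*d}   OUT={a*d}
  B2:   IN={}   OUT={}
  B3:   IN={}   OUT={}
  B4:   IN={}   OUT={}
  B5:   IN={}   OUT={}

Merge at B1: IN[B1] = OUT[B0] = {a*d}
Applying B1's transfer function to that IN value gives OUT[B1] (row B1 above).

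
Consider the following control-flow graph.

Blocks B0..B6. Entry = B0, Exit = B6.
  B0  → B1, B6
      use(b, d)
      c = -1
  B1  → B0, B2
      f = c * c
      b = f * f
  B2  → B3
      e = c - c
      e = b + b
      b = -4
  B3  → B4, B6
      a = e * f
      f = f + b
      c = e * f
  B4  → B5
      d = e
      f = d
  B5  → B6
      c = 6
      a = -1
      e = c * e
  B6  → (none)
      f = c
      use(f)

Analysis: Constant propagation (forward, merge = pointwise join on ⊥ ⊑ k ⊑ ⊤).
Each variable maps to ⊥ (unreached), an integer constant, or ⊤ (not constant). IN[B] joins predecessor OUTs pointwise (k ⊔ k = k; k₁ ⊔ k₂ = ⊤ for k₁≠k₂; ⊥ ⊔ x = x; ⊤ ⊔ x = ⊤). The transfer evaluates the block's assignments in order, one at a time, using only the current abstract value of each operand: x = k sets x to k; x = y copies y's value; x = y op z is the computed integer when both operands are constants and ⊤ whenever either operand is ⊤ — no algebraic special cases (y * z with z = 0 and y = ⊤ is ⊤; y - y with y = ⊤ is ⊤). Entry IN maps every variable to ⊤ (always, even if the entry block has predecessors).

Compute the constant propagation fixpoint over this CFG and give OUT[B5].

Answer: {a: -1, b: -4, c: 6, d: 2, e: 12, f: 2}

Trace:
Converged values:
  B0: | IN=(all ⊤) | OUT={c:-1; rest ⊤}
  B1: | IN={c:-1; rest ⊤} | OUT={b:1, c:-1, f:1; rest ⊤}
  B2: | IN={b:1, c:-1, f:1; rest ⊤} | OUT={b:-4, c:-1, e:2, f:1; rest ⊤}
  B3: | IN={b:-4, c:-1, e:2, f:1; rest ⊤} | OUT={a:2, b:-4, c:-6, e:2, f:-3; rest ⊤}
  B4: | IN={a:2, b:-4, c:-6, e:2, f:-3; rest ⊤} | OUT={a:2, b:-4, c:-6, d:2, e:2, f:2; rest ⊤}
  B5: | IN={a:2, b:-4, c:-6, d:2, e:2, f:2; rest ⊤} | OUT={a:-1, b:-4, c:6, d:2, e:12, f:2; rest ⊤}
  B6: | IN=(all ⊤) | OUT=(all ⊤)

Merge at B5: IN[B5] = OUT[B4] = {a: 2, b: -4, c: -6, d: 2, e: 2, f: 2}
Applying B5's transfer function to that IN value gives OUT[B5] (row B5 above).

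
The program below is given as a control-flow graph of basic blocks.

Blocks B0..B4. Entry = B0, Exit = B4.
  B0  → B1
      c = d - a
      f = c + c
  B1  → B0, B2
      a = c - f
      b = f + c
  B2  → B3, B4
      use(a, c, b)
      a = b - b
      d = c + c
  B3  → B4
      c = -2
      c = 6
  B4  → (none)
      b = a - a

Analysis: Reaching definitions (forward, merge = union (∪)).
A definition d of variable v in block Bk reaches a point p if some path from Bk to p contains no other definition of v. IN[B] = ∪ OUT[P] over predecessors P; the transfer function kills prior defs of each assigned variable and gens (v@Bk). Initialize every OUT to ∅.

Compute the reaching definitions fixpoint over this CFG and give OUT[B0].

Converged values:
  B0:  IN={a@B1, b@B1, c@B0, f@B0}  OUT={a@B1, b@B1, c@B0, f@B0}
  B1:  IN={a@B1, b@B1, c@B0, f@B0}  OUT={a@B1, b@B1, c@B0, f@B0}
  B2:  IN={a@B1, b@B1, c@B0, f@B0}  OUT={a@B2, b@B1, c@B0, d@B2, f@B0}
  B3:  IN={a@B2, b@B1, c@B0, d@B2, f@B0}  OUT={a@B2, b@B1, c@B3, d@B2, f@B0}
  B4:  IN={a@B2, b@B1, c@B0, c@B3, d@B2, f@B0}  OUT={a@B2, b@B4, c@B0, c@B3, d@B2, f@B0}

Merge at B0 (entry node, so the boundary value {} is joined with the incoming edge(s)): IN[B0] = {} ⊔ OUT[B1] = {a@B1, b@B1, c@B0, f@B0}
Applying B0's transfer function to that IN value gives OUT[B0] (row B0 above).

Answer: {a@B1, b@B1, c@B0, f@B0}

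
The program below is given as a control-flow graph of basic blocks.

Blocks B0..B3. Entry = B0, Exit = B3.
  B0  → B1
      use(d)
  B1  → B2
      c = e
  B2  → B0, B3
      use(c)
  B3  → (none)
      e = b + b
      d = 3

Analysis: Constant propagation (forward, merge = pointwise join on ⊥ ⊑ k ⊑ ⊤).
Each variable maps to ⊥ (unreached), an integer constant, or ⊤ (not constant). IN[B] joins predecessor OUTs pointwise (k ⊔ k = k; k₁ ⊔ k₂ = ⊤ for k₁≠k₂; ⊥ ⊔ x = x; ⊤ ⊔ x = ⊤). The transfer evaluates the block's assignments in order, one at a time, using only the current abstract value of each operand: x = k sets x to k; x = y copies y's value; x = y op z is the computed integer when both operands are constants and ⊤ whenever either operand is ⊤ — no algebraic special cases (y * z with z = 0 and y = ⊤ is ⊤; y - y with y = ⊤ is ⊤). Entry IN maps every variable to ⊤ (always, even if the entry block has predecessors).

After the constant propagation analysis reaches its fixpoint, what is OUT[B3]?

Converged values:
  B0: | IN=(all ⊤) | OUT=(all ⊤)
  B1: | IN=(all ⊤) | OUT=(all ⊤)
  B2: | IN=(all ⊤) | OUT=(all ⊤)
  B3: | IN=(all ⊤) | OUT={d:3; rest ⊤}

Merge at B3: IN[B3] = OUT[B2] = {a: ⊤, b: ⊤, c: ⊤, d: ⊤, e: ⊤, f: ⊤}
Applying B3's transfer function to that IN value gives OUT[B3] (row B3 above).

Answer: {a: ⊤, b: ⊤, c: ⊤, d: 3, e: ⊤, f: ⊤}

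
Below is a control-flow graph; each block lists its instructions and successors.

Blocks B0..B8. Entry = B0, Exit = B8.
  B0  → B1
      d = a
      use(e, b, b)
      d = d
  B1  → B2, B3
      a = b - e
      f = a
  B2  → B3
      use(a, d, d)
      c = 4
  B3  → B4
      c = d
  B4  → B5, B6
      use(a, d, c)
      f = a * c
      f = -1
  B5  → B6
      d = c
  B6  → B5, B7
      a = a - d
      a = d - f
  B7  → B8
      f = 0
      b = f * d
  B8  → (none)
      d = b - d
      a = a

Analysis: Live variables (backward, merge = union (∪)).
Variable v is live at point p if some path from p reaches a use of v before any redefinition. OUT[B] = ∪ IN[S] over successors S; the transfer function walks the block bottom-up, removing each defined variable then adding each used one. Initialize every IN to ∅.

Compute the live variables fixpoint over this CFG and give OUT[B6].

Answer: {a, c, d, f}

Derivation:
Converged values:
  B0:  IN={a, b, e}  OUT={b, d, e}
  B1:  IN={b, d, e}  OUT={a, d}
  B2:  IN={a, d}  OUT={a, d}
  B3:  IN={a, d}  OUT={a, c, d}
  B4:  IN={a, c, d}  OUT={a, c, d, f}
  B5:  IN={a, c, f}  OUT={a, c, d, f}
  B6:  IN={a, c, d, f}  OUT={a, c, d, f}
  B7:  IN={a, d}  OUT={a, b, d}
  B8:  IN={a, b, d}  OUT={}

Merge at B6: OUT[B6] = IN[B5] ⊔ IN[B7] = {a, c, d, f}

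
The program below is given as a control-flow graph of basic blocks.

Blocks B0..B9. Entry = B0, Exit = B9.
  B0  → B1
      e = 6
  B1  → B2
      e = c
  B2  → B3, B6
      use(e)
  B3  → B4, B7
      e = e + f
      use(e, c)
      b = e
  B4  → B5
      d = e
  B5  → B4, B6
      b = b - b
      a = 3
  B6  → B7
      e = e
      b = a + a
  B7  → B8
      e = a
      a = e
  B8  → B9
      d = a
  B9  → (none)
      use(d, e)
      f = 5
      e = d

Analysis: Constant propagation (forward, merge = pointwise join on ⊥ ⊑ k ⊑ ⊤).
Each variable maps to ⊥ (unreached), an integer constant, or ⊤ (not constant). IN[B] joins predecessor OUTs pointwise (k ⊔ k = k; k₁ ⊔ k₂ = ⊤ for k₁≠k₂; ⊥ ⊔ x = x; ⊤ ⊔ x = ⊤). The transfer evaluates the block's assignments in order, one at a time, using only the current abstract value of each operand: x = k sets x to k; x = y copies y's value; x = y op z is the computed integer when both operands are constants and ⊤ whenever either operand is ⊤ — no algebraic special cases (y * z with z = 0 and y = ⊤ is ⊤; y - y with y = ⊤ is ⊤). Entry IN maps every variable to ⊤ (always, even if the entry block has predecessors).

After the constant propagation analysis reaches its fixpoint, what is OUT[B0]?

Answer: {a: ⊤, b: ⊤, c: ⊤, d: ⊤, e: 6, f: ⊤}

Trace:
Fixpoint table:
  B0: | IN=(all ⊤) | OUT={e:6; rest ⊤}
  B1: | IN={e:6; rest ⊤} | OUT=(all ⊤)
  B2: | IN=(all ⊤) | OUT=(all ⊤)
  B3: | IN=(all ⊤) | OUT=(all ⊤)
  B4: | IN=(all ⊤) | OUT=(all ⊤)
  B5: | IN=(all ⊤) | OUT={a:3; rest ⊤}
  B6: | IN=(all ⊤) | OUT=(all ⊤)
  B7: | IN=(all ⊤) | OUT=(all ⊤)
  B8: | IN=(all ⊤) | OUT=(all ⊤)
  B9: | IN=(all ⊤) | OUT={f:5; rest ⊤}

B0 is the boundary node: IN[B0] = {a: ⊤, b: ⊤, c: ⊤, d: ⊤, e: ⊤, f: ⊤}
Applying B0's transfer function to that IN value gives OUT[B0] (row B0 above).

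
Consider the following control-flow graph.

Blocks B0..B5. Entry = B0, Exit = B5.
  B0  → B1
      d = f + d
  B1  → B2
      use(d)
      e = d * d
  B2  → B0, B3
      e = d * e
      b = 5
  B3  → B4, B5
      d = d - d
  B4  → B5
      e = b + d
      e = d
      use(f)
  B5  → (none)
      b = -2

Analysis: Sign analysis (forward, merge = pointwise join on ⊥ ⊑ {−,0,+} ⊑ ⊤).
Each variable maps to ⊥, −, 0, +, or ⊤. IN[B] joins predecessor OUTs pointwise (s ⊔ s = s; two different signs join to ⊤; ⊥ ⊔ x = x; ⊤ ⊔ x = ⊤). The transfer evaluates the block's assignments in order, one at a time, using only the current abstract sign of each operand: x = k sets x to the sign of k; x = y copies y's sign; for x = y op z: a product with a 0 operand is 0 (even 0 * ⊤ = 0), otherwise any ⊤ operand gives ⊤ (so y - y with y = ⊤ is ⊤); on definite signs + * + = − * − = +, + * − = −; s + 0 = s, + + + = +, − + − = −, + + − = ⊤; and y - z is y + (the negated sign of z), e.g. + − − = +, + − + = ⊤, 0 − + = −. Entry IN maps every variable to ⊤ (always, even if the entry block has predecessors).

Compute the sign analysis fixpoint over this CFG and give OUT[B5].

Answer: {a: ⊤, b: -, c: ⊤, d: ⊤, e: ⊤, f: ⊤}

Trace:
Fixpoint table:
  B0: | IN=(all ⊤) | OUT=(all ⊤)
  B1: | IN=(all ⊤) | OUT=(all ⊤)
  B2: | IN=(all ⊤) | OUT={b:+; rest ⊤}
  B3: | IN={b:+; rest ⊤} | OUT={b:+; rest ⊤}
  B4: | IN={b:+; rest ⊤} | OUT={b:+; rest ⊤}
  B5: | IN={b:+; rest ⊤} | OUT={b:-; rest ⊤}

Merge at B5: IN[B5] = OUT[B3] ⊔ OUT[B4] = {a: ⊤, b: +, c: ⊤, d: ⊤, e: ⊤, f: ⊤}
Applying B5's transfer function to that IN value gives OUT[B5] (row B5 above).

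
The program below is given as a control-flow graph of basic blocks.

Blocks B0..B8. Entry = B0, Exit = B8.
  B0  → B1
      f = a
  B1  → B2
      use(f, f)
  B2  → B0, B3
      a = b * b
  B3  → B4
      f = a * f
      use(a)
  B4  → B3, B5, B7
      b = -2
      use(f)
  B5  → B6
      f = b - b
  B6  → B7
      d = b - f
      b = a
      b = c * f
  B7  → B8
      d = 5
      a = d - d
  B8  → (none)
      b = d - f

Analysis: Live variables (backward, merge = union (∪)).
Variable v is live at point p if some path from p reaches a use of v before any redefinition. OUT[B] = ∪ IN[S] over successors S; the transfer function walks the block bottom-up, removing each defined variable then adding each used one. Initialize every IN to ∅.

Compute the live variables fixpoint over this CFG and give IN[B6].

Answer: {a, b, c, f}

Trace:
Converged values:
  B0: | IN={a, b, c} | OUT={b, c, f}
  B1: | IN={b, c, f} | OUT={b, c, f}
  B2: | IN={b, c, f} | OUT={a, b, c, f}
  B3: | IN={a, c, f} | OUT={a, c, f}
  B4: | IN={a, c, f} | OUT={a, b, c, f}
  B5: | IN={a, b, c} | OUT={a, b, c, f}
  B6: | IN={a, b, c, f} | OUT={f}
  B7: | IN={f} | OUT={d, f}
  B8: | IN={d, f} | OUT={}

Merge at B6: OUT[B6] = IN[B7] = {f}
Applying B6's transfer function to that OUT value gives IN[B6] (row B6 above).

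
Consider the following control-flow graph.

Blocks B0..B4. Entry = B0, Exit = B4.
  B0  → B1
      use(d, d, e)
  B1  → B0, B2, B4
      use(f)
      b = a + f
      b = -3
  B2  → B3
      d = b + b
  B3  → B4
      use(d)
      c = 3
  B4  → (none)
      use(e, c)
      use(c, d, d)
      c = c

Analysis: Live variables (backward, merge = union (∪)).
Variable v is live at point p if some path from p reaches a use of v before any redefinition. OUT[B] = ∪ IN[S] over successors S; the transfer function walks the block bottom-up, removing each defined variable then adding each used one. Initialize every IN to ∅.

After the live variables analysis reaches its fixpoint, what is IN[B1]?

Fixpoint table:
  B0:   IN={a, c, d, e, f}   OUT={a, c, d, e, f}
  B1:   IN={a, c, d, e, f}   OUT={a, b, c, d, e, f}
  B2:   IN={b, e}   OUT={d, e}
  B3:   IN={d, e}   OUT={c, d, e}
  B4:   IN={c, d, e}   OUT={}

Merge at B1: OUT[B1] = IN[B0] ⊔ IN[B2] ⊔ IN[B4] = {a, b, c, d, e, f}
Applying B1's transfer function to that OUT value gives IN[B1] (row B1 above).

Answer: {a, c, d, e, f}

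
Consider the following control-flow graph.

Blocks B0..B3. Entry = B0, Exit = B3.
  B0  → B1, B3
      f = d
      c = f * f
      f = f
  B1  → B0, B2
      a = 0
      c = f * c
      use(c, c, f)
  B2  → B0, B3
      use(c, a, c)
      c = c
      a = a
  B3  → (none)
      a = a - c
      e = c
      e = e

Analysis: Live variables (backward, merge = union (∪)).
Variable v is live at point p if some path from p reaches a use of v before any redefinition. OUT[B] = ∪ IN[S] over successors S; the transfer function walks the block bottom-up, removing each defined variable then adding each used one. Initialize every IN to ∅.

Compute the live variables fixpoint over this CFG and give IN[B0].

Answer: {a, d}

Working:
Per-block solution:
  B0:  IN={a, d}  OUT={a, c, d, f}
  B1:  IN={c, d, f}  OUT={a, c, d}
  B2:  IN={a, c, d}  OUT={a, c, d}
  B3:  IN={a, c}  OUT={}

Merge at B0: OUT[B0] = IN[B1] ⊔ IN[B3] = {a, c, d, f}
Applying B0's transfer function to that OUT value gives IN[B0] (row B0 above).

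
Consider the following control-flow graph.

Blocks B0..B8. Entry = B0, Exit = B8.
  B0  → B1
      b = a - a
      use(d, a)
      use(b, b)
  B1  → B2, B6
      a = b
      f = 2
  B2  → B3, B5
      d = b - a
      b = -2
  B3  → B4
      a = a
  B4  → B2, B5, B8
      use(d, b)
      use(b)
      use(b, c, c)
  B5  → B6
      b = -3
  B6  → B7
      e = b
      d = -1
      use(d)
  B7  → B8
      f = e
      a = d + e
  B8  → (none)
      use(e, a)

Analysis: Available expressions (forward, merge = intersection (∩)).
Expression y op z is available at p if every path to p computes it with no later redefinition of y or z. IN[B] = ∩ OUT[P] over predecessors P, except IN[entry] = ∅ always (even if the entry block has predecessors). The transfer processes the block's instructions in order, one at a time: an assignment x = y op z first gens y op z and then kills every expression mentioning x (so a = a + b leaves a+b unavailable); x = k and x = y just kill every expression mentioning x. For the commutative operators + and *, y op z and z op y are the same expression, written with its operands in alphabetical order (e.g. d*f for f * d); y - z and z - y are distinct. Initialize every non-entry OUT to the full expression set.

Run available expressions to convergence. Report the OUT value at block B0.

Converged values:
  B0:   IN={}   OUT={a-a}
  B1:   IN={a-a}   OUT={}
  B2:   IN={}   OUT={}
  B3:   IN={}   OUT={}
  B4:   IN={}   OUT={}
  B5:   IN={}   OUT={}
  B6:   IN={}   OUT={}
  B7:   IN={}   OUT={d+e}
  B8:   IN={}   OUT={}

B0 is the boundary node: IN[B0] = {}
Applying B0's transfer function to that IN value gives OUT[B0] (row B0 above).

Answer: {a-a}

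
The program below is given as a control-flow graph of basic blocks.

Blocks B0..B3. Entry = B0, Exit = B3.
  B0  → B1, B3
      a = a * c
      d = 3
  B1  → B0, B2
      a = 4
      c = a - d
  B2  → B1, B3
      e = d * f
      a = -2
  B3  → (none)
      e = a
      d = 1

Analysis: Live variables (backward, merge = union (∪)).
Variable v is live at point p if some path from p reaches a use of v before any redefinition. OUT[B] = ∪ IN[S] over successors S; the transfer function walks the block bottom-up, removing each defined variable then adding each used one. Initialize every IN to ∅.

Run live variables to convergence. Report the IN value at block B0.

Answer: {a, c, f}

Derivation:
Fixpoint table:
  B0:  IN={a, c, f}  OUT={a, d, f}
  B1:  IN={d, f}  OUT={a, c, d, f}
  B2:  IN={d, f}  OUT={a, d, f}
  B3:  IN={a}  OUT={}

Merge at B0: OUT[B0] = IN[B1] ⊔ IN[B3] = {a, d, f}
Applying B0's transfer function to that OUT value gives IN[B0] (row B0 above).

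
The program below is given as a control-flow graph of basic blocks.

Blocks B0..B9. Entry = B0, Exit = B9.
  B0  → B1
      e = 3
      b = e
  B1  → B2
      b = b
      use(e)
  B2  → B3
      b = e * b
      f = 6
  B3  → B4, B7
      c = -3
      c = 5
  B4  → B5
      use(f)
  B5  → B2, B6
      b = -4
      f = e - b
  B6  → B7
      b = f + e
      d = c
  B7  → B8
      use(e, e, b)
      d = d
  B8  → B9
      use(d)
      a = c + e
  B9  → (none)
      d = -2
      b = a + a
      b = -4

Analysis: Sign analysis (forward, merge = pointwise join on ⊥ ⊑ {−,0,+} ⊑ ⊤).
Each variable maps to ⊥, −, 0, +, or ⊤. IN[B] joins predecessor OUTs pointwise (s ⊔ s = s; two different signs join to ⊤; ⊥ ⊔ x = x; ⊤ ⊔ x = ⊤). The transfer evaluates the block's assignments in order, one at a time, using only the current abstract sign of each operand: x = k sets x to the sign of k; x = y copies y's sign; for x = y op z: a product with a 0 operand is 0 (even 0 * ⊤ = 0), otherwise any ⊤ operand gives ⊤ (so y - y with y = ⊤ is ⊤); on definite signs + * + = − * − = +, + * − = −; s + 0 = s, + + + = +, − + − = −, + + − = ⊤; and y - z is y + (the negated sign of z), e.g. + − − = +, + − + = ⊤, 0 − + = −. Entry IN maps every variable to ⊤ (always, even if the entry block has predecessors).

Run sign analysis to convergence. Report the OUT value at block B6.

Answer: {a: ⊤, b: +, c: +, d: +, e: +, f: +}

Working:
Fixpoint table:
  B0:   IN=(all ⊤)   OUT={b:+, e:+; rest ⊤}
  B1:   IN={b:+, e:+; rest ⊤}   OUT={b:+, e:+; rest ⊤}
  B2:   IN={e:+; rest ⊤}   OUT={e:+, f:+; rest ⊤}
  B3:   IN={e:+, f:+; rest ⊤}   OUT={c:+, e:+, f:+; rest ⊤}
  B4:   IN={c:+, e:+, f:+; rest ⊤}   OUT={c:+, e:+, f:+; rest ⊤}
  B5:   IN={c:+, e:+, f:+; rest ⊤}   OUT={b:-, c:+, e:+, f:+; rest ⊤}
  B6:   IN={b:-, c:+, e:+, f:+; rest ⊤}   OUT={b:+, c:+, d:+, e:+, f:+; rest ⊤}
  B7:   IN={c:+, e:+, f:+; rest ⊤}   OUT={c:+, e:+, f:+; rest ⊤}
  B8:   IN={c:+, e:+, f:+; rest ⊤}   OUT={a:+, c:+, e:+, f:+; rest ⊤}
  B9:   IN={a:+, c:+, e:+, f:+; rest ⊤}   OUT={a:+, b:-, c:+, d:-, e:+, f:+; rest ⊤}

Merge at B6: IN[B6] = OUT[B5] = {a: ⊤, b: -, c: +, d: ⊤, e: +, f: +}
Applying B6's transfer function to that IN value gives OUT[B6] (row B6 above).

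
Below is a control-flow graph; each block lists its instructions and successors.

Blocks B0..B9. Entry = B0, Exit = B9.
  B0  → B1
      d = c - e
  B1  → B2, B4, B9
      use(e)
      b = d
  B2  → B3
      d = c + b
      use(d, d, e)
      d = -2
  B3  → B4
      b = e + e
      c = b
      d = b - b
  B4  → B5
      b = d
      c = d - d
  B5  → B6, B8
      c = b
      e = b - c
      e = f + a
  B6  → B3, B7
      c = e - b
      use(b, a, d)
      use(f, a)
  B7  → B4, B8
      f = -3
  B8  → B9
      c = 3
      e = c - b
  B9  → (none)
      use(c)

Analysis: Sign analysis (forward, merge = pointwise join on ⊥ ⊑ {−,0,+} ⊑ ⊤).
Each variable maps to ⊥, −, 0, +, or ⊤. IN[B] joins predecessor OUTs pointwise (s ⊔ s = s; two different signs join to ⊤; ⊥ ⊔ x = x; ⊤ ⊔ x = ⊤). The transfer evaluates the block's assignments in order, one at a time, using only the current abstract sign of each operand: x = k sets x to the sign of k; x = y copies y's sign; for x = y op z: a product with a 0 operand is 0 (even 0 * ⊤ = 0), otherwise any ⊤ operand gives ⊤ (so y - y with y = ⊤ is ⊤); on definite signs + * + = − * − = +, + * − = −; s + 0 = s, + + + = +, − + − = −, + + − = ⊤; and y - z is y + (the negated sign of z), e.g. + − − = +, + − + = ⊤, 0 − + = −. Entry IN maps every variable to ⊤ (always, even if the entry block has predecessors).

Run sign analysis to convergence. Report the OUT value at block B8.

Per-block solution:
  B0:  IN=(all ⊤)  OUT=(all ⊤)
  B1:  IN=(all ⊤)  OUT=(all ⊤)
  B2:  IN=(all ⊤)  OUT={d:-; rest ⊤}
  B3:  IN=(all ⊤)  OUT=(all ⊤)
  B4:  IN=(all ⊤)  OUT=(all ⊤)
  B5:  IN=(all ⊤)  OUT=(all ⊤)
  B6:  IN=(all ⊤)  OUT=(all ⊤)
  B7:  IN=(all ⊤)  OUT={f:-; rest ⊤}
  B8:  IN=(all ⊤)  OUT={c:+; rest ⊤}
  B9:  IN=(all ⊤)  OUT=(all ⊤)

Merge at B8: IN[B8] = OUT[B5] ⊔ OUT[B7] = {a: ⊤, b: ⊤, c: ⊤, d: ⊤, e: ⊤, f: ⊤}
Applying B8's transfer function to that IN value gives OUT[B8] (row B8 above).

Answer: {a: ⊤, b: ⊤, c: +, d: ⊤, e: ⊤, f: ⊤}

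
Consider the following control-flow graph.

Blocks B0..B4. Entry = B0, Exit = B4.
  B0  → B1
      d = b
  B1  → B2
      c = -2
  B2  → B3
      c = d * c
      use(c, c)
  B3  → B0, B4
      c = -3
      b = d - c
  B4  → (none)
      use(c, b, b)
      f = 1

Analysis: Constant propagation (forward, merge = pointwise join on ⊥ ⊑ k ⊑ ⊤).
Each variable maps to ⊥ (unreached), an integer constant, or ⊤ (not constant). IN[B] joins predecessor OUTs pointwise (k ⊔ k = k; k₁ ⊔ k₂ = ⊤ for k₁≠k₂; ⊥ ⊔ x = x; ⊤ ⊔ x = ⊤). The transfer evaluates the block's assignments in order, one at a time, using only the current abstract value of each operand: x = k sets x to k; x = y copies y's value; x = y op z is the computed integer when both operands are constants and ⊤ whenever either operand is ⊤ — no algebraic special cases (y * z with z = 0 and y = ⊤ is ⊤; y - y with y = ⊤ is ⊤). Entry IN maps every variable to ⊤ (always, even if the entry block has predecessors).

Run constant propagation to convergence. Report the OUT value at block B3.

Answer: {a: ⊤, b: ⊤, c: -3, d: ⊤, e: ⊤, f: ⊤}

Derivation:
Per-block solution:
  B0: | IN=(all ⊤) | OUT=(all ⊤)
  B1: | IN=(all ⊤) | OUT={c:-2; rest ⊤}
  B2: | IN={c:-2; rest ⊤} | OUT=(all ⊤)
  B3: | IN=(all ⊤) | OUT={c:-3; rest ⊤}
  B4: | IN={c:-3; rest ⊤} | OUT={c:-3, f:1; rest ⊤}

Merge at B3: IN[B3] = OUT[B2] = {a: ⊤, b: ⊤, c: ⊤, d: ⊤, e: ⊤, f: ⊤}
Applying B3's transfer function to that IN value gives OUT[B3] (row B3 above).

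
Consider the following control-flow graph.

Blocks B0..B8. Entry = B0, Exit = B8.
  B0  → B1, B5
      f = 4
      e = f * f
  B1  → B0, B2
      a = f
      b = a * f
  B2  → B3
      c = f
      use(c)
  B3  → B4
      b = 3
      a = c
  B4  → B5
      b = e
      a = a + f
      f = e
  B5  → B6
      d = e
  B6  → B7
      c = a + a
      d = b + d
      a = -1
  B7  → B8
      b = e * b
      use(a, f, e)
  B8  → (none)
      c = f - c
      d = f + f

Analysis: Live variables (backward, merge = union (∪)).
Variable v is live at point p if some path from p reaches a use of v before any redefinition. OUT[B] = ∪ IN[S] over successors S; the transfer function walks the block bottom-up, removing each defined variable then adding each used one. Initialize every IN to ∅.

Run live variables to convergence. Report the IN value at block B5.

Fixpoint table:
  B0:  IN={a, b}  OUT={a, b, e, f}
  B1:  IN={e, f}  OUT={a, b, e, f}
  B2:  IN={e, f}  OUT={c, e, f}
  B3:  IN={c, e, f}  OUT={a, e, f}
  B4:  IN={a, e, f}  OUT={a, b, e, f}
  B5:  IN={a, b, e, f}  OUT={a, b, d, e, f}
  B6:  IN={a, b, d, e, f}  OUT={a, b, c, e, f}
  B7:  IN={a, b, c, e, f}  OUT={c, f}
  B8:  IN={c, f}  OUT={}

Merge at B5: OUT[B5] = IN[B6] = {a, b, d, e, f}
Applying B5's transfer function to that OUT value gives IN[B5] (row B5 above).

Answer: {a, b, e, f}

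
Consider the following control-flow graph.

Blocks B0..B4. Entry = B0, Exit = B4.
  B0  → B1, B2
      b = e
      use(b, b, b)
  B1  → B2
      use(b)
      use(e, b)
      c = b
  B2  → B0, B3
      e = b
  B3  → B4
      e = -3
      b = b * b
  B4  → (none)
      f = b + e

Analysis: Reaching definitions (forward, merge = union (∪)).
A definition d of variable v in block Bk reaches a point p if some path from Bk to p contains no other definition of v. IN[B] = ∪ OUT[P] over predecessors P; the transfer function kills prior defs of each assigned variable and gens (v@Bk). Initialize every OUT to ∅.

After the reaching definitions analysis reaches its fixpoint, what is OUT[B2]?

Converged values:
  B0:  IN={b@B0, c@B1, e@B2}  OUT={b@B0, c@B1, e@B2}
  B1:  IN={b@B0, c@B1, e@B2}  OUT={b@B0, c@B1, e@B2}
  B2:  IN={b@B0, c@B1, e@B2}  OUT={b@B0, c@B1, e@B2}
  B3:  IN={b@B0, c@B1, e@B2}  OUT={b@B3, c@B1, e@B3}
  B4:  IN={b@B3, c@B1, e@B3}  OUT={b@B3, c@B1, e@B3, f@B4}

Merge at B2: IN[B2] = OUT[B0] ⊔ OUT[B1] = {b@B0, c@B1, e@B2}
Applying B2's transfer function to that IN value gives OUT[B2] (row B2 above).

Answer: {b@B0, c@B1, e@B2}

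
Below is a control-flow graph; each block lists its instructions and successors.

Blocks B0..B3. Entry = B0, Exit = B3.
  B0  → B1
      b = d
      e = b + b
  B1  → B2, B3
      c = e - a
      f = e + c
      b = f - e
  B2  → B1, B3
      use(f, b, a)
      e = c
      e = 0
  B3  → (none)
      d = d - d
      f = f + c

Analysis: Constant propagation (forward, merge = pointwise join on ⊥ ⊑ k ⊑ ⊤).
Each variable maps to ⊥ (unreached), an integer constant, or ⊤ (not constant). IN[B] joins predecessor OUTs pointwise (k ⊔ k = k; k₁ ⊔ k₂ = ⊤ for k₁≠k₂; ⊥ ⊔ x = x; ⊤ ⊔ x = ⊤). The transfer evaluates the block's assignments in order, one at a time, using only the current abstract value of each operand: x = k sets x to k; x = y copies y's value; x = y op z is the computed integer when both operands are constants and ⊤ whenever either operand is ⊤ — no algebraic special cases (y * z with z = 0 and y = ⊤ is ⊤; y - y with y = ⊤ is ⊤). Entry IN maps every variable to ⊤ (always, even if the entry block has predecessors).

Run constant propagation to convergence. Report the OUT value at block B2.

Answer: {a: ⊤, b: ⊤, c: ⊤, d: ⊤, e: 0, f: ⊤}

Trace:
Fixpoint table:
  B0:   IN=(all ⊤)   OUT=(all ⊤)
  B1:   IN=(all ⊤)   OUT=(all ⊤)
  B2:   IN=(all ⊤)   OUT={e:0; rest ⊤}
  B3:   IN=(all ⊤)   OUT=(all ⊤)

Merge at B2: IN[B2] = OUT[B1] = {a: ⊤, b: ⊤, c: ⊤, d: ⊤, e: ⊤, f: ⊤}
Applying B2's transfer function to that IN value gives OUT[B2] (row B2 above).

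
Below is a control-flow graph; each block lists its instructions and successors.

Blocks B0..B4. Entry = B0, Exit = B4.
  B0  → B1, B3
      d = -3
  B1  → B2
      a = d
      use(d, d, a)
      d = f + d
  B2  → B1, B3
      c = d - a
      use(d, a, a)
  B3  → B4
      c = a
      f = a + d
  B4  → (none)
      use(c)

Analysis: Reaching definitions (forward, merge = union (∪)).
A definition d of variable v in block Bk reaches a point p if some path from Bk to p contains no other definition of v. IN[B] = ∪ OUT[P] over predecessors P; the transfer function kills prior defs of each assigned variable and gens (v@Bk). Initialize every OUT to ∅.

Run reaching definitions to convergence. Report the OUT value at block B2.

Answer: {a@B1, c@B2, d@B1}

Trace:
Converged values:
  B0:  IN={}  OUT={d@B0}
  B1:  IN={a@B1, c@B2, d@B0, d@B1}  OUT={a@B1, c@B2, d@B1}
  B2:  IN={a@B1, c@B2, d@B1}  OUT={a@B1, c@B2, d@B1}
  B3:  IN={a@B1, c@B2, d@B0, d@B1}  OUT={a@B1, c@B3, d@B0, d@B1, f@B3}
  B4:  IN={a@B1, c@B3, d@B0, d@B1, f@B3}  OUT={a@B1, c@B3, d@B0, d@B1, f@B3}

Merge at B2: IN[B2] = OUT[B1] = {a@B1, c@B2, d@B1}
Applying B2's transfer function to that IN value gives OUT[B2] (row B2 above).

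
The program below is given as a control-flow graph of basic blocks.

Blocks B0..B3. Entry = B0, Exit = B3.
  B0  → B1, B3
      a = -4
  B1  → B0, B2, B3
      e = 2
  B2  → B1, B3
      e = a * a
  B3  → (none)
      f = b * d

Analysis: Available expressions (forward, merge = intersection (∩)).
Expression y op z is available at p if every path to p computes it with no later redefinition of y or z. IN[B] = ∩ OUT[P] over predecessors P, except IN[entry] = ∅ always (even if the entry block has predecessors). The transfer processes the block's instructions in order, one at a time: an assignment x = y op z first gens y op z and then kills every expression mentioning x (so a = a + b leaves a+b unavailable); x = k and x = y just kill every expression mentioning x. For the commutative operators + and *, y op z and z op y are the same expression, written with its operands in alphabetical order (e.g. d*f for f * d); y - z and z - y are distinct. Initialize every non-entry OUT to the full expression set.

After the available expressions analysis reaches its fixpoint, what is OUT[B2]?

Converged values:
  B0: | IN={} | OUT={}
  B1: | IN={} | OUT={}
  B2: | IN={} | OUT={a*a}
  B3: | IN={} | OUT={b*d}

Merge at B2: IN[B2] = OUT[B1] = {}
Applying B2's transfer function to that IN value gives OUT[B2] (row B2 above).

Answer: {a*a}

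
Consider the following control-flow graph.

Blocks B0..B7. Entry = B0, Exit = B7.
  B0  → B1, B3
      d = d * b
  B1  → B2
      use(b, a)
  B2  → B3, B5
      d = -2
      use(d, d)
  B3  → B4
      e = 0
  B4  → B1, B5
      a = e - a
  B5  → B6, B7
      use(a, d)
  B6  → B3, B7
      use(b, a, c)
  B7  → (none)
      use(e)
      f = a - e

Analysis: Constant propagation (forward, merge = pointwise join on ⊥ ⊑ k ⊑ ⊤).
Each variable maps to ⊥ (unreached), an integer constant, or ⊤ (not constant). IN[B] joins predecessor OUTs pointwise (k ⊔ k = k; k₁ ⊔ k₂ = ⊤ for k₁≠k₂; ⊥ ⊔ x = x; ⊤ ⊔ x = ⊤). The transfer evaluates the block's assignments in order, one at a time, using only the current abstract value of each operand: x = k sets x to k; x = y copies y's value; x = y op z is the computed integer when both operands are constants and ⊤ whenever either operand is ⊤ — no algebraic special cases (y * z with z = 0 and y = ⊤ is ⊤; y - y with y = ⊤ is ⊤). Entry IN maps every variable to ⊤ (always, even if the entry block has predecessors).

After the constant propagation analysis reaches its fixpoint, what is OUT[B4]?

Per-block solution:
  B0: | IN=(all ⊤) | OUT=(all ⊤)
  B1: | IN=(all ⊤) | OUT=(all ⊤)
  B2: | IN=(all ⊤) | OUT={d:-2; rest ⊤}
  B3: | IN=(all ⊤) | OUT={e:0; rest ⊤}
  B4: | IN={e:0; rest ⊤} | OUT={e:0; rest ⊤}
  B5: | IN=(all ⊤) | OUT=(all ⊤)
  B6: | IN=(all ⊤) | OUT=(all ⊤)
  B7: | IN=(all ⊤) | OUT=(all ⊤)

Merge at B4: IN[B4] = OUT[B3] = {a: ⊤, b: ⊤, c: ⊤, d: ⊤, e: 0, f: ⊤}
Applying B4's transfer function to that IN value gives OUT[B4] (row B4 above).

Answer: {a: ⊤, b: ⊤, c: ⊤, d: ⊤, e: 0, f: ⊤}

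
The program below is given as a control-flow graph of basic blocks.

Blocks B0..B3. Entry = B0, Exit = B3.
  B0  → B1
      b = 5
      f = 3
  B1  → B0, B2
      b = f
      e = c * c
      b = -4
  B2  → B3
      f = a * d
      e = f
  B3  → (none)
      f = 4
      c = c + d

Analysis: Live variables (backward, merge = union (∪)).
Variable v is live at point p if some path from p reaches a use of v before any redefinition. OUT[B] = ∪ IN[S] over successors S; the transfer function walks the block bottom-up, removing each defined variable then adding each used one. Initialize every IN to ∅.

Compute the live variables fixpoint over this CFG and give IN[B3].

Per-block solution:
  B0: | IN={a, c, d} | OUT={a, c, d, f}
  B1: | IN={a, c, d, f} | OUT={a, c, d}
  B2: | IN={a, c, d} | OUT={c, d}
  B3: | IN={c, d} | OUT={}

B3 is the boundary node: OUT[B3] = {}
Applying B3's transfer function to that OUT value gives IN[B3] (row B3 above).

Answer: {c, d}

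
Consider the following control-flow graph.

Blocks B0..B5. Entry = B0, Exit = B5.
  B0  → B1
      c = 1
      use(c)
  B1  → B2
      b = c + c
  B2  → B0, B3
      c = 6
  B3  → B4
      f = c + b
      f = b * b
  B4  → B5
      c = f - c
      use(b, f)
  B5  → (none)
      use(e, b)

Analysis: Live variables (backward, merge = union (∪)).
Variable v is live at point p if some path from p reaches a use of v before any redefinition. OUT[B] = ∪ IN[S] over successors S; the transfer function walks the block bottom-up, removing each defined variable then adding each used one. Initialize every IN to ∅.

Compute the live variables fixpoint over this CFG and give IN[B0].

Answer: {e}

Working:
Converged values:
  B0:  IN={e}  OUT={c, e}
  B1:  IN={c, e}  OUT={b, e}
  B2:  IN={b, e}  OUT={b, c, e}
  B3:  IN={b, c, e}  OUT={b, c, e, f}
  B4:  IN={b, c, e, f}  OUT={b, e}
  B5:  IN={b, e}  OUT={}

Merge at B0: OUT[B0] = IN[B1] = {c, e}
Applying B0's transfer function to that OUT value gives IN[B0] (row B0 above).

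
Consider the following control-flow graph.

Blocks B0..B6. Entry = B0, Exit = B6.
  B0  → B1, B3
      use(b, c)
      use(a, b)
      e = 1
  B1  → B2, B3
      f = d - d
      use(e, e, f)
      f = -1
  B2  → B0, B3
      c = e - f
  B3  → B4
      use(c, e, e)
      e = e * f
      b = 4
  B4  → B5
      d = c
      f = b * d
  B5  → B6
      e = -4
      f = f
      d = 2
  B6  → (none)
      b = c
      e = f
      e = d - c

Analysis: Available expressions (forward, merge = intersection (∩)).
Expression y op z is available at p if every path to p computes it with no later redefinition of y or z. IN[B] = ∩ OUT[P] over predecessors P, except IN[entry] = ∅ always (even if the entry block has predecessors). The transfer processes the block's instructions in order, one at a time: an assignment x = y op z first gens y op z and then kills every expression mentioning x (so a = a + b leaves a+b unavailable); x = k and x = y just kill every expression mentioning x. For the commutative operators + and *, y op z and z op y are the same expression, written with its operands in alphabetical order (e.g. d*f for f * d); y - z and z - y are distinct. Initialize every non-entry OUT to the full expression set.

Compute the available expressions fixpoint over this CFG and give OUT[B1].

Fixpoint table:
  B0:  IN={}  OUT={}
  B1:  IN={}  OUT={d-d}
  B2:  IN={d-d}  OUT={d-d, e-f}
  B3:  IN={}  OUT={}
  B4:  IN={}  OUT={b*d}
  B5:  IN={b*d}  OUT={}
  B6:  IN={}  OUT={d-c}

Merge at B1: IN[B1] = OUT[B0] = {}
Applying B1's transfer function to that IN value gives OUT[B1] (row B1 above).

Answer: {d-d}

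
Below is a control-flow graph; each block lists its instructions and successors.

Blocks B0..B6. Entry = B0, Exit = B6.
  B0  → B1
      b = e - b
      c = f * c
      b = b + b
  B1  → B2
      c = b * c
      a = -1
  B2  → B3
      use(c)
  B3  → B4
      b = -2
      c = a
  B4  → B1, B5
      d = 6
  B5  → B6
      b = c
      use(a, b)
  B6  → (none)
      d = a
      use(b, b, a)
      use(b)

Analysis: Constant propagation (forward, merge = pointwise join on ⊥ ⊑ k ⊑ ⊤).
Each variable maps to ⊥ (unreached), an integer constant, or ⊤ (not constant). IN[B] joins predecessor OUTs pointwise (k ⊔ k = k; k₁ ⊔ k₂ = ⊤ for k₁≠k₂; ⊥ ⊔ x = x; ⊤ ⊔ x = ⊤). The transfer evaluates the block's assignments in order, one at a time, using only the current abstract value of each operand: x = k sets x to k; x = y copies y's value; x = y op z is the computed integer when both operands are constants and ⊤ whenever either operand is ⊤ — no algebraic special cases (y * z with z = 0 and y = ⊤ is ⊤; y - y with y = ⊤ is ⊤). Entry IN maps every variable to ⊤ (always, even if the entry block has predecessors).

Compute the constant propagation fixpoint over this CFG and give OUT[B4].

Fixpoint table:
  B0: | IN=(all ⊤) | OUT=(all ⊤)
  B1: | IN=(all ⊤) | OUT={a:-1; rest ⊤}
  B2: | IN={a:-1; rest ⊤} | OUT={a:-1; rest ⊤}
  B3: | IN={a:-1; rest ⊤} | OUT={a:-1, b:-2, c:-1; rest ⊤}
  B4: | IN={a:-1, b:-2, c:-1; rest ⊤} | OUT={a:-1, b:-2, c:-1, d:6; rest ⊤}
  B5: | IN={a:-1, b:-2, c:-1, d:6; rest ⊤} | OUT={a:-1, b:-1, c:-1, d:6; rest ⊤}
  B6: | IN={a:-1, b:-1, c:-1, d:6; rest ⊤} | OUT={a:-1, b:-1, c:-1, d:-1; rest ⊤}

Merge at B4: IN[B4] = OUT[B3] = {a: -1, b: -2, c: -1, d: ⊤, e: ⊤, f: ⊤}
Applying B4's transfer function to that IN value gives OUT[B4] (row B4 above).

Answer: {a: -1, b: -2, c: -1, d: 6, e: ⊤, f: ⊤}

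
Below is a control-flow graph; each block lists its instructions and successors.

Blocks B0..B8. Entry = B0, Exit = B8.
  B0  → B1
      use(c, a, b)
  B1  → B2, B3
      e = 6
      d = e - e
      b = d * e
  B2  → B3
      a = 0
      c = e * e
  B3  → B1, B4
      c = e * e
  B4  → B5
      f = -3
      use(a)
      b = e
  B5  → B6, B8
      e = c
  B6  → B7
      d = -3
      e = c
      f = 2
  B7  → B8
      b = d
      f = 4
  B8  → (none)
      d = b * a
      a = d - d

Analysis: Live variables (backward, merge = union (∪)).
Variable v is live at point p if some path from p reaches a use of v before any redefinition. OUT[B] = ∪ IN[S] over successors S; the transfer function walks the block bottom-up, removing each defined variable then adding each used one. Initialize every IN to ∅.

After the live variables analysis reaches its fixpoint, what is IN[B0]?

Answer: {a, b, c}

Working:
Converged values:
  B0: | IN={a, b, c} | OUT={a}
  B1: | IN={a} | OUT={a, e}
  B2: | IN={e} | OUT={a, e}
  B3: | IN={a, e} | OUT={a, c, e}
  B4: | IN={a, c, e} | OUT={a, b, c}
  B5: | IN={a, b, c} | OUT={a, b, c}
  B6: | IN={a, c} | OUT={a, d}
  B7: | IN={a, d} | OUT={a, b}
  B8: | IN={a, b} | OUT={}

Merge at B0: OUT[B0] = IN[B1] = {a}
Applying B0's transfer function to that OUT value gives IN[B0] (row B0 above).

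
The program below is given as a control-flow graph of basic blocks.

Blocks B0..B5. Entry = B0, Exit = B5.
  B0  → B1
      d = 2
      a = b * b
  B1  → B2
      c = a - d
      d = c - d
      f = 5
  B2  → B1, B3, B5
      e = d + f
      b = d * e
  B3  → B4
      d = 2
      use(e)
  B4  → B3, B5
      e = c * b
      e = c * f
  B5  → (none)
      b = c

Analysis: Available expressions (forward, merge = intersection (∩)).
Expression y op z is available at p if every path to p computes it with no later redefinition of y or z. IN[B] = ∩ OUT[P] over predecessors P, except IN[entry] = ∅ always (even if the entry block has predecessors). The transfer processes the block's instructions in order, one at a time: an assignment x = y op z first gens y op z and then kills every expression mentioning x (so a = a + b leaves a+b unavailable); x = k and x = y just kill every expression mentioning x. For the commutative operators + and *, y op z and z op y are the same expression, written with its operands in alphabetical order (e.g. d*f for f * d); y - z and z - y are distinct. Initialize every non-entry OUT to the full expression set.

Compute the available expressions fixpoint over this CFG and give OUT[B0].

Fixpoint table:
  B0:  IN={}  OUT={b*b}
  B1:  IN={}  OUT={}
  B2:  IN={}  OUT={d*e, d+f}
  B3:  IN={}  OUT={}
  B4:  IN={}  OUT={b*c, c*f}
  B5:  IN={}  OUT={}

B0 is the boundary node: IN[B0] = {}
Applying B0's transfer function to that IN value gives OUT[B0] (row B0 above).

Answer: {b*b}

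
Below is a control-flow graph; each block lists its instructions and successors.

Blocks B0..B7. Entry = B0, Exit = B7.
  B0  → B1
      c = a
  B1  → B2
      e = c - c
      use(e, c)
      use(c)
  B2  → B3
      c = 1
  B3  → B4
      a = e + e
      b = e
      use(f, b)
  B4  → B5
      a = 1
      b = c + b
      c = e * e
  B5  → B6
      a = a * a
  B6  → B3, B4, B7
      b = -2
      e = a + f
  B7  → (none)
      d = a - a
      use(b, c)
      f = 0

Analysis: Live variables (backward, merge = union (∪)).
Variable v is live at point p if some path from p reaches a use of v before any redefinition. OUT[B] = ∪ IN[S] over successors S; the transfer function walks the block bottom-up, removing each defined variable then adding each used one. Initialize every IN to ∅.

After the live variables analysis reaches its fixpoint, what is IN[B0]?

Per-block solution:
  B0: | IN={a, f} | OUT={c, f}
  B1: | IN={c, f} | OUT={e, f}
  B2: | IN={e, f} | OUT={c, e, f}
  B3: | IN={c, e, f} | OUT={b, c, e, f}
  B4: | IN={b, c, e, f} | OUT={a, c, f}
  B5: | IN={a, c, f} | OUT={a, c, f}
  B6: | IN={a, c, f} | OUT={a, b, c, e, f}
  B7: | IN={a, b, c} | OUT={}

Merge at B0: OUT[B0] = IN[B1] = {c, f}
Applying B0's transfer function to that OUT value gives IN[B0] (row B0 above).

Answer: {a, f}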